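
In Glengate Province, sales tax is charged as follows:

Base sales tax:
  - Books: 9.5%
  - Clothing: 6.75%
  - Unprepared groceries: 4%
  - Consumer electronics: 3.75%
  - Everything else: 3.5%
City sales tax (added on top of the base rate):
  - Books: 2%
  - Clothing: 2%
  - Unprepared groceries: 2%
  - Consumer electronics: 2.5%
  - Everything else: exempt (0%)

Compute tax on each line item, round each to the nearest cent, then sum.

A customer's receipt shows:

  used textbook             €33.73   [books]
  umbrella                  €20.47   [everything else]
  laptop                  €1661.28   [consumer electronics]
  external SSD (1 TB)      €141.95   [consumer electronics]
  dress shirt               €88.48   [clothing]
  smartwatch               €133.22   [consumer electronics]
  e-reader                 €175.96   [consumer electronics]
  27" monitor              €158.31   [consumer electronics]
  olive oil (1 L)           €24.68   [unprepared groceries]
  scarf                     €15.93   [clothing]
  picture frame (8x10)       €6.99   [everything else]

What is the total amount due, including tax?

Used textbook €33.73: books → 9.5% + 2% city = 11.5% → €3.88
Umbrella €20.47: everything else → 3.5% + 0% city = 3.5% → €0.72
Laptop €1661.28: consumer electronics → 3.75% + 2.5% city = 6.25% → €103.83
External SSD (1 TB) €141.95: consumer electronics → 3.75% + 2.5% city = 6.25% → €8.87
Dress shirt €88.48: clothing → 6.75% + 2% city = 8.75% → €7.74
Smartwatch €133.22: consumer electronics → 3.75% + 2.5% city = 6.25% → €8.33
E-reader €175.96: consumer electronics → 3.75% + 2.5% city = 6.25% → €11.00
27" monitor €158.31: consumer electronics → 3.75% + 2.5% city = 6.25% → €9.89
Olive oil (1 L) €24.68: unprepared groceries → 4% + 2% city = 6% → €1.48
Scarf €15.93: clothing → 6.75% + 2% city = 8.75% → €1.39
Picture frame (8x10) €6.99: everything else → 3.5% + 0% city = 3.5% → €0.24
Subtotal = €2461.00; tax = €157.37; total due = €2618.37

€2618.37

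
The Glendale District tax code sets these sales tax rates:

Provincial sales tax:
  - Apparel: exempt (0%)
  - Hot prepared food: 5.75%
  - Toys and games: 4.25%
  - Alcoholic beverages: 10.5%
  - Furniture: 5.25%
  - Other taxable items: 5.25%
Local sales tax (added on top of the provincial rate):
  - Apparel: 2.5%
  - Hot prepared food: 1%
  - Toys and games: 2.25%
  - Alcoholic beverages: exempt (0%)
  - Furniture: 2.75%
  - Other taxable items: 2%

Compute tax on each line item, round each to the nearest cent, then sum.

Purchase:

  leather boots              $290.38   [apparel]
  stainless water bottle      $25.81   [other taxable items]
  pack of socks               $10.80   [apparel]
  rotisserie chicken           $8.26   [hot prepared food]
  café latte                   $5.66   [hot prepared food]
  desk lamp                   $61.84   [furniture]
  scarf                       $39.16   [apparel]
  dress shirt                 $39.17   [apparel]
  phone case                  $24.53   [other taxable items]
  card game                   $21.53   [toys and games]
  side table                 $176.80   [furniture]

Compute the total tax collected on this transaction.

$34.57

Leather boots $290.38: apparel → 0% + 2.5% local = 2.5% → $7.26
Stainless water bottle $25.81: other taxable items → 5.25% + 2% local = 7.25% → $1.87
Pack of socks $10.80: apparel → 0% + 2.5% local = 2.5% → $0.27
Rotisserie chicken $8.26: hot prepared food → 5.75% + 1% local = 6.75% → $0.56
Café latte $5.66: hot prepared food → 5.75% + 1% local = 6.75% → $0.38
Desk lamp $61.84: furniture → 5.25% + 2.75% local = 8% → $4.95
Scarf $39.16: apparel → 0% + 2.5% local = 2.5% → $0.98
Dress shirt $39.17: apparel → 0% + 2.5% local = 2.5% → $0.98
Phone case $24.53: other taxable items → 5.25% + 2% local = 7.25% → $1.78
Card game $21.53: toys and games → 4.25% + 2.25% local = 6.5% → $1.40
Side table $176.80: furniture → 5.25% + 2.75% local = 8% → $14.14
Total tax = $7.26 + $1.87 + $0.27 + $0.56 + $0.38 + $4.95 + $0.98 + $0.98 + $1.78 + $1.40 + $14.14 = $34.57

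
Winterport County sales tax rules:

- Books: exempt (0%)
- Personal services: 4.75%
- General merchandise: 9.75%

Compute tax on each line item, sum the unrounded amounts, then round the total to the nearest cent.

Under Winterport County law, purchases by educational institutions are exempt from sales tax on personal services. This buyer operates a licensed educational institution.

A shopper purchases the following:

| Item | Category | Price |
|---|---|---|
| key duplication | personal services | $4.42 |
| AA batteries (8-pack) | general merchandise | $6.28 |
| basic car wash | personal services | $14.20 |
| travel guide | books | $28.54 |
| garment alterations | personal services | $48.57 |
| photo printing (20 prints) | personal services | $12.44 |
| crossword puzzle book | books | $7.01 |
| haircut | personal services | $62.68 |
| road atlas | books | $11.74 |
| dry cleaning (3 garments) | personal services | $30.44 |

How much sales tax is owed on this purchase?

$0.61

Key duplication $4.42: personal services, buyer-exempt → 0% → $0.00
AA batteries (8-pack) $6.28: general merchandise → 9.75% → $0.6123
Basic car wash $14.20: personal services, buyer-exempt → 0% → $0.00
Travel guide $28.54: books → 0% → $0.00
Garment alterations $48.57: personal services, buyer-exempt → 0% → $0.00
Photo printing (20 prints) $12.44: personal services, buyer-exempt → 0% → $0.00
Crossword puzzle book $7.01: books → 0% → $0.00
Haircut $62.68: personal services, buyer-exempt → 0% → $0.00
Road atlas $11.74: books → 0% → $0.00
Dry cleaning (3 garments) $30.44: personal services, buyer-exempt → 0% → $0.00
Unrounded tax sum = $0.6123 → $0.61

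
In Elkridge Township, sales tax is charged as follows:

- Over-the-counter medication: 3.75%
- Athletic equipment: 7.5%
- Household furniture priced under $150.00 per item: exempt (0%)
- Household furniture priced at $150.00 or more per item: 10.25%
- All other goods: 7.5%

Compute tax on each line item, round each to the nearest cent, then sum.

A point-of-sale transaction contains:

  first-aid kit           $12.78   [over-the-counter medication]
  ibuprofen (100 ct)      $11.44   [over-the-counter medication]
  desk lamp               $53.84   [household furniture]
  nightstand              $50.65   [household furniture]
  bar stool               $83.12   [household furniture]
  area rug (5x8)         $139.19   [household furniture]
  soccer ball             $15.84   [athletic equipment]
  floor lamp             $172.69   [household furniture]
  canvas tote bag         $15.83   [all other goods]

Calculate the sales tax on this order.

$20.99

First-aid kit $12.78: over-the-counter medication → 3.75% → $0.48
Ibuprofen (100 ct) $11.44: over-the-counter medication → 3.75% → $0.43
Desk lamp $53.84: household furniture, under $150.00 → 0% → $0.00
Nightstand $50.65: household furniture, under $150.00 → 0% → $0.00
Bar stool $83.12: household furniture, under $150.00 → 0% → $0.00
Area rug (5x8) $139.19: household furniture, under $150.00 → 0% → $0.00
Soccer ball $15.84: athletic equipment → 7.5% → $1.19
Floor lamp $172.69: household furniture, $150.00 or more → 10.25% → $17.70
Canvas tote bag $15.83: all other goods → 7.5% → $1.19
Total tax = $0.48 + $0.43 + $1.19 + $17.70 + $1.19 = $20.99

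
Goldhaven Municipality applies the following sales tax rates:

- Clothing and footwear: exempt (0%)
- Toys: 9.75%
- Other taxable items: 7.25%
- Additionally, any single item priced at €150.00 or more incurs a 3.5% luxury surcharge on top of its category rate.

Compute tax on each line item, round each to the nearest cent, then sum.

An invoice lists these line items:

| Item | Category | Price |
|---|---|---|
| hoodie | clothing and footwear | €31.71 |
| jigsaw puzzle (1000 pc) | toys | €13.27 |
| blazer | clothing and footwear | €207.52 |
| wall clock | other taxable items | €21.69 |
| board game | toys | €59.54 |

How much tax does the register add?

Hoodie €31.71: clothing and footwear → 0% → €0.00
Jigsaw puzzle (1000 pc) €13.27: toys → 9.75% → €1.29
Blazer €207.52: clothing and footwear → 0% + 3.5% surcharge = 3.5% → €7.26
Wall clock €21.69: other taxable items → 7.25% → €1.57
Board game €59.54: toys → 9.75% → €5.81
Total tax = €1.29 + €7.26 + €1.57 + €5.81 = €15.93

€15.93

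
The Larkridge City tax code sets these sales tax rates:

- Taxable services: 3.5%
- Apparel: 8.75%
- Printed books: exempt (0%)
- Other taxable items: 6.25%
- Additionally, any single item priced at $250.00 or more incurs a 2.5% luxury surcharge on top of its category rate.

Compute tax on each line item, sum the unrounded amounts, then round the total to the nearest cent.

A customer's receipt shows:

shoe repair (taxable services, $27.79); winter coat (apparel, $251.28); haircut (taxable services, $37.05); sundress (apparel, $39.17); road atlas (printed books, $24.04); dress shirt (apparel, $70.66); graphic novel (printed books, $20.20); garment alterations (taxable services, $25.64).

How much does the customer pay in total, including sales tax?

Shoe repair $27.79: taxable services → 3.5% → $0.97265
Winter coat $251.28: apparel → 8.75% + 2.5% surcharge = 11.25% → $28.269
Haircut $37.05: taxable services → 3.5% → $1.29675
Sundress $39.17: apparel → 8.75% → $3.427375
Road atlas $24.04: printed books → 0% → $0.00
Dress shirt $70.66: apparel → 8.75% → $6.18275
Graphic novel $20.20: printed books → 0% → $0.00
Garment alterations $25.64: taxable services → 3.5% → $0.8974
Subtotal = $495.83; unrounded tax = $41.045925 → $41.05; total due = $536.88

$536.88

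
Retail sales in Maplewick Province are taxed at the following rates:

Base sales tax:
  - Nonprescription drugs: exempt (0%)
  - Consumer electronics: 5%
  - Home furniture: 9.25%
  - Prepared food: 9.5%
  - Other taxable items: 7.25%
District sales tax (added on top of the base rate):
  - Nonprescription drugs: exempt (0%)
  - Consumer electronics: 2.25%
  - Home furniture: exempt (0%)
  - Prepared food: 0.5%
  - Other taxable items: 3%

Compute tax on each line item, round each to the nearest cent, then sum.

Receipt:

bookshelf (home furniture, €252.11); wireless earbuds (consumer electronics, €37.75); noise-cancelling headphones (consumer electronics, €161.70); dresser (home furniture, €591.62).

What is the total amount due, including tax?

€1135.68

Bookshelf €252.11: home furniture → 9.25% + 0% district = 9.25% → €23.32
Wireless earbuds €37.75: consumer electronics → 5% + 2.25% district = 7.25% → €2.74
Noise-cancelling headphones €161.70: consumer electronics → 5% + 2.25% district = 7.25% → €11.72
Dresser €591.62: home furniture → 9.25% + 0% district = 9.25% → €54.72
Subtotal = €1043.18; tax = €92.50; total due = €1135.68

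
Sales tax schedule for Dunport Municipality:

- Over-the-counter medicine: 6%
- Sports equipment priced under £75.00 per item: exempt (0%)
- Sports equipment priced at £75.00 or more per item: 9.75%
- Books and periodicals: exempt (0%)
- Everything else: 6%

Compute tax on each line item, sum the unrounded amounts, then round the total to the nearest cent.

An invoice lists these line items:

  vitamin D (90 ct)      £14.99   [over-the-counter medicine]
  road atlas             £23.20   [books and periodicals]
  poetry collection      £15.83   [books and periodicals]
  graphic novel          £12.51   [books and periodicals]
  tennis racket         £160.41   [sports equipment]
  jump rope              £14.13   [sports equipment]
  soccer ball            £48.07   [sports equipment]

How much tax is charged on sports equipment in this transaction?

£15.64

Tennis racket £160.41: sports equipment, £75.00 or more → 9.75% → £15.639975
Jump rope £14.13: sports equipment, under £75.00 → 0% → £0.00
Soccer ball £48.07: sports equipment, under £75.00 → 0% → £0.00
Tax on sports equipment: unrounded sum = £15.639975 → £15.64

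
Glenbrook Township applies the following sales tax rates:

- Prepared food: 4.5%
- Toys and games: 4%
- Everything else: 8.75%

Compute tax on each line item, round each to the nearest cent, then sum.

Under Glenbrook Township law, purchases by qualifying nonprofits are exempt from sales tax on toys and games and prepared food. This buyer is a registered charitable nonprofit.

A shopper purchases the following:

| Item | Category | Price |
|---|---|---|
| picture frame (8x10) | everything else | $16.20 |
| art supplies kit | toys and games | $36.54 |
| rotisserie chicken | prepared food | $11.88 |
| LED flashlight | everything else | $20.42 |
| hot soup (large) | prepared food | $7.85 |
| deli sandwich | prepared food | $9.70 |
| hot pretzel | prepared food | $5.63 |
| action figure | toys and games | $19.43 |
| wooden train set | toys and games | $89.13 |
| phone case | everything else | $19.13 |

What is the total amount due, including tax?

$240.79

Picture frame (8x10) $16.20: everything else → 8.75% → $1.42
Art supplies kit $36.54: toys and games, buyer-exempt → 0% → $0.00
Rotisserie chicken $11.88: prepared food, buyer-exempt → 0% → $0.00
LED flashlight $20.42: everything else → 8.75% → $1.79
Hot soup (large) $7.85: prepared food, buyer-exempt → 0% → $0.00
Deli sandwich $9.70: prepared food, buyer-exempt → 0% → $0.00
Hot pretzel $5.63: prepared food, buyer-exempt → 0% → $0.00
Action figure $19.43: toys and games, buyer-exempt → 0% → $0.00
Wooden train set $89.13: toys and games, buyer-exempt → 0% → $0.00
Phone case $19.13: everything else → 8.75% → $1.67
Subtotal = $235.91; tax = $4.88; total due = $240.79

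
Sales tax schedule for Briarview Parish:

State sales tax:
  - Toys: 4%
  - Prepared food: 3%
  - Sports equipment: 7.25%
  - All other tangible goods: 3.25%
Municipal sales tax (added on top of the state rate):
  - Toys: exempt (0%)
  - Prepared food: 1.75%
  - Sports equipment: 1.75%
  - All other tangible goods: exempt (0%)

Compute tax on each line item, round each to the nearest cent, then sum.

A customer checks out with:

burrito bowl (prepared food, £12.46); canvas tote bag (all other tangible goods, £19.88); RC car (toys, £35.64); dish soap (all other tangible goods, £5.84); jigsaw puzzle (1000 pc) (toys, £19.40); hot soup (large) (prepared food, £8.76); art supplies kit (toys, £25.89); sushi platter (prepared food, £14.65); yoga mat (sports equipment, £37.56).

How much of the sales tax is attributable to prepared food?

£1.71

Burrito bowl £12.46: prepared food → 3% + 1.75% municipal = 4.75% → £0.59
Hot soup (large) £8.76: prepared food → 3% + 1.75% municipal = 4.75% → £0.42
Sushi platter £14.65: prepared food → 3% + 1.75% municipal = 4.75% → £0.70
Tax on prepared food = £0.59 + £0.42 + £0.70 = £1.71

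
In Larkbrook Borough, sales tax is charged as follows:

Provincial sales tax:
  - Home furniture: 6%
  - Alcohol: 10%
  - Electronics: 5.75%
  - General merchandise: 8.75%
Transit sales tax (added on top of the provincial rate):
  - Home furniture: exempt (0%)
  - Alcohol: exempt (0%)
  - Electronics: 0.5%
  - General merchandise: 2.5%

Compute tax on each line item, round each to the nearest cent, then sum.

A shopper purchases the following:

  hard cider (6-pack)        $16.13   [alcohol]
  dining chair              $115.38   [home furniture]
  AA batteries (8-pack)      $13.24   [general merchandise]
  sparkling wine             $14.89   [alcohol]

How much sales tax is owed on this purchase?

$11.51

Hard cider (6-pack) $16.13: alcohol → 10% + 0% transit = 10% → $1.61
Dining chair $115.38: home furniture → 6% + 0% transit = 6% → $6.92
AA batteries (8-pack) $13.24: general merchandise → 8.75% + 2.5% transit = 11.25% → $1.49
Sparkling wine $14.89: alcohol → 10% + 0% transit = 10% → $1.49
Total tax = $1.61 + $6.92 + $1.49 + $1.49 = $11.51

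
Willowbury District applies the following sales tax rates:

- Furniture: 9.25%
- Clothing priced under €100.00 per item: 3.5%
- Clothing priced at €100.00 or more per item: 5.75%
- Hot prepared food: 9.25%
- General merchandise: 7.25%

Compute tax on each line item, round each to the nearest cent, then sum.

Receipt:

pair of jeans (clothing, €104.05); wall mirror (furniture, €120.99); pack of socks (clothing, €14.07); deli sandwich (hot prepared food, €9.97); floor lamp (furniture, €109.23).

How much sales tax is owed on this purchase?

€28.68

Pair of jeans €104.05: clothing, €100.00 or more → 5.75% → €5.98
Wall mirror €120.99: furniture → 9.25% → €11.19
Pack of socks €14.07: clothing, under €100.00 → 3.5% → €0.49
Deli sandwich €9.97: hot prepared food → 9.25% → €0.92
Floor lamp €109.23: furniture → 9.25% → €10.10
Total tax = €5.98 + €11.19 + €0.49 + €0.92 + €10.10 = €28.68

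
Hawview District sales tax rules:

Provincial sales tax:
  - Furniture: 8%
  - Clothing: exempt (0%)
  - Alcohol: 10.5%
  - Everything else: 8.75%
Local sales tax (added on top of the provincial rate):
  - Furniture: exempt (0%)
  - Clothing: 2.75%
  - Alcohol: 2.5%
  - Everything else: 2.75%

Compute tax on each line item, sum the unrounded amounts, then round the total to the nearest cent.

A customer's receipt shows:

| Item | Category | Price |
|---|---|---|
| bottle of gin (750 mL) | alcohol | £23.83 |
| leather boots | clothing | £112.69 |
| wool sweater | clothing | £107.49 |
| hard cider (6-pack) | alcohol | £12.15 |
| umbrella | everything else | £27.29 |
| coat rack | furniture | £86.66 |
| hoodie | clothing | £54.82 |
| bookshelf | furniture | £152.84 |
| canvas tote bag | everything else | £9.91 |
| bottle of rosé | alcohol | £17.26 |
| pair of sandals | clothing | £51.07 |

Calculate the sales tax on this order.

Bottle of gin (750 mL) £23.83: alcohol → 10.5% + 2.5% local = 13% → £3.0979
Leather boots £112.69: clothing → 0% + 2.75% local = 2.75% → £3.098975
Wool sweater £107.49: clothing → 0% + 2.75% local = 2.75% → £2.955975
Hard cider (6-pack) £12.15: alcohol → 10.5% + 2.5% local = 13% → £1.5795
Umbrella £27.29: everything else → 8.75% + 2.75% local = 11.5% → £3.13835
Coat rack £86.66: furniture → 8% + 0% local = 8% → £6.9328
Hoodie £54.82: clothing → 0% + 2.75% local = 2.75% → £1.50755
Bookshelf £152.84: furniture → 8% + 0% local = 8% → £12.2272
Canvas tote bag £9.91: everything else → 8.75% + 2.75% local = 11.5% → £1.13965
Bottle of rosé £17.26: alcohol → 10.5% + 2.5% local = 13% → £2.2438
Pair of sandals £51.07: clothing → 0% + 2.75% local = 2.75% → £1.404425
Unrounded tax sum = £39.326125 → £39.33

£39.33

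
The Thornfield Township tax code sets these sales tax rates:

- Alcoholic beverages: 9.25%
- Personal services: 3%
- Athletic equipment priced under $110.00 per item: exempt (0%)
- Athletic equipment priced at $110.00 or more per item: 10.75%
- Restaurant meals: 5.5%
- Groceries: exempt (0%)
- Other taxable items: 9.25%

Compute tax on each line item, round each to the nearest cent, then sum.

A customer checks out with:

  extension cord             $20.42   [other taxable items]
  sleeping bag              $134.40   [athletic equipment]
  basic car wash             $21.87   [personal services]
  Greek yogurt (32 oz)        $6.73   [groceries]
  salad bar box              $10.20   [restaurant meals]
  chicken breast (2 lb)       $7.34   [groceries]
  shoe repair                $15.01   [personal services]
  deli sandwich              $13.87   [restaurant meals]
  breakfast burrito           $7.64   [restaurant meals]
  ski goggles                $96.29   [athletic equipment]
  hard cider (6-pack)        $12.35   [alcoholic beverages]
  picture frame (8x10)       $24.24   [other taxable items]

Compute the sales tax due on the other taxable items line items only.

$4.13

Extension cord $20.42: other taxable items → 9.25% → $1.89
Picture frame (8x10) $24.24: other taxable items → 9.25% → $2.24
Tax on other taxable items = $1.89 + $2.24 = $4.13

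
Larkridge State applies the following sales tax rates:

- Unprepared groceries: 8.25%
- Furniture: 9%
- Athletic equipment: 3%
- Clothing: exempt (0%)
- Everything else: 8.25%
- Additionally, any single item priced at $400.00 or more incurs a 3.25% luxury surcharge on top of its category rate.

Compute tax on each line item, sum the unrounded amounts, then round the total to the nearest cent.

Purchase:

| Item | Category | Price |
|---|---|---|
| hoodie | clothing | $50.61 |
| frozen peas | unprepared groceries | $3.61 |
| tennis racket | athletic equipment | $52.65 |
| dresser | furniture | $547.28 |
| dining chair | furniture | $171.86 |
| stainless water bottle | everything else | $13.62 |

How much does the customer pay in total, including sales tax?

$925.14

Hoodie $50.61: clothing → 0% → $0.00
Frozen peas $3.61: unprepared groceries → 8.25% → $0.297825
Tennis racket $52.65: athletic equipment → 3% → $1.5795
Dresser $547.28: furniture → 9% + 3.25% surcharge = 12.25% → $67.0418
Dining chair $171.86: furniture → 9% → $15.4674
Stainless water bottle $13.62: everything else → 8.25% → $1.12365
Subtotal = $839.63; unrounded tax = $85.510175 → $85.51; total due = $925.14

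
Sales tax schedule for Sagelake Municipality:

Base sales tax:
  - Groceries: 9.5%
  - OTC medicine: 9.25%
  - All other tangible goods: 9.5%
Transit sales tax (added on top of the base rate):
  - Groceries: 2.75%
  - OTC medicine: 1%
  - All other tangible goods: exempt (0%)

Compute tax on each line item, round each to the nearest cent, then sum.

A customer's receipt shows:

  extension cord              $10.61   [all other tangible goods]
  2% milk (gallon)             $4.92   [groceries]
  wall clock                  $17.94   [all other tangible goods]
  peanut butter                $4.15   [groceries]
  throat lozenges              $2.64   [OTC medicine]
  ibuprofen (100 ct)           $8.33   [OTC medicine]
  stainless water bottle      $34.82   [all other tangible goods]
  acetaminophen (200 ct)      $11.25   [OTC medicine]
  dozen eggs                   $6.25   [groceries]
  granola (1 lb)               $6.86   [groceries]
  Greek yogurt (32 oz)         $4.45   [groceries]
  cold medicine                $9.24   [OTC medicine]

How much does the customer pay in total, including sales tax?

Extension cord $10.61: all other tangible goods → 9.5% + 0% transit = 9.5% → $1.01
2% milk (gallon) $4.92: groceries → 9.5% + 2.75% transit = 12.25% → $0.60
Wall clock $17.94: all other tangible goods → 9.5% + 0% transit = 9.5% → $1.70
Peanut butter $4.15: groceries → 9.5% + 2.75% transit = 12.25% → $0.51
Throat lozenges $2.64: OTC medicine → 9.25% + 1% transit = 10.25% → $0.27
Ibuprofen (100 ct) $8.33: OTC medicine → 9.25% + 1% transit = 10.25% → $0.85
Stainless water bottle $34.82: all other tangible goods → 9.5% + 0% transit = 9.5% → $3.31
Acetaminophen (200 ct) $11.25: OTC medicine → 9.25% + 1% transit = 10.25% → $1.15
Dozen eggs $6.25: groceries → 9.5% + 2.75% transit = 12.25% → $0.77
Granola (1 lb) $6.86: groceries → 9.5% + 2.75% transit = 12.25% → $0.84
Greek yogurt (32 oz) $4.45: groceries → 9.5% + 2.75% transit = 12.25% → $0.55
Cold medicine $9.24: OTC medicine → 9.25% + 1% transit = 10.25% → $0.95
Subtotal = $121.46; tax = $12.51; total due = $133.97

$133.97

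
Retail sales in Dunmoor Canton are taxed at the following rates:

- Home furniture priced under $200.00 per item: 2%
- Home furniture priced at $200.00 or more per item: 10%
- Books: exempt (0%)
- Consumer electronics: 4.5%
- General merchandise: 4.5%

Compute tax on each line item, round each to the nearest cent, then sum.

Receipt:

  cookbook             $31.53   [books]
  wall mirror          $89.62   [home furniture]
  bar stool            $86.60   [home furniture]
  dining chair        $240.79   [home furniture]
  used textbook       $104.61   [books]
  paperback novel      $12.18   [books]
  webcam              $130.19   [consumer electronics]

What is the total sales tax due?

$33.46

Cookbook $31.53: books → 0% → $0.00
Wall mirror $89.62: home furniture, under $200.00 → 2% → $1.79
Bar stool $86.60: home furniture, under $200.00 → 2% → $1.73
Dining chair $240.79: home furniture, $200.00 or more → 10% → $24.08
Used textbook $104.61: books → 0% → $0.00
Paperback novel $12.18: books → 0% → $0.00
Webcam $130.19: consumer electronics → 4.5% → $5.86
Total tax = $1.79 + $1.73 + $24.08 + $5.86 = $33.46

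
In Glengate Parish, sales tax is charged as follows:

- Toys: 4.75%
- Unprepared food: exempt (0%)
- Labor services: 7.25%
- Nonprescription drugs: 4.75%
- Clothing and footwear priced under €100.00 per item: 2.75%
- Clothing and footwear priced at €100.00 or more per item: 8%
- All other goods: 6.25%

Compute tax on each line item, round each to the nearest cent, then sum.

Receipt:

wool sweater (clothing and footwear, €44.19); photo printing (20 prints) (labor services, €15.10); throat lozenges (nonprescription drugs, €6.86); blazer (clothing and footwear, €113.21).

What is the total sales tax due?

Wool sweater €44.19: clothing and footwear, under €100.00 → 2.75% → €1.22
Photo printing (20 prints) €15.10: labor services → 7.25% → €1.09
Throat lozenges €6.86: nonprescription drugs → 4.75% → €0.33
Blazer €113.21: clothing and footwear, €100.00 or more → 8% → €9.06
Total tax = €1.22 + €1.09 + €0.33 + €9.06 = €11.70

€11.70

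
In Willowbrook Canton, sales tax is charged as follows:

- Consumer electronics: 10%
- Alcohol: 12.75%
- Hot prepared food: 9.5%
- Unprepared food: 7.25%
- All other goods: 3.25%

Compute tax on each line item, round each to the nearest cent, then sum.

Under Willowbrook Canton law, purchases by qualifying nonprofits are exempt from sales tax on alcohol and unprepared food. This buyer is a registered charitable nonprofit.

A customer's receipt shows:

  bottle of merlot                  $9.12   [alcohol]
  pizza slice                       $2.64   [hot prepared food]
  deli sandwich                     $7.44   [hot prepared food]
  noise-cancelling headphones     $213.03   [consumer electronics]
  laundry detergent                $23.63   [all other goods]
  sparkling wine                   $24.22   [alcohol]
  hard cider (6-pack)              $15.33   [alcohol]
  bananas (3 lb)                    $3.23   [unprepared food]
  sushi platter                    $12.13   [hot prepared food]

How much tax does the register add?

$24.18

Bottle of merlot $9.12: alcohol, buyer-exempt → 0% → $0.00
Pizza slice $2.64: hot prepared food → 9.5% → $0.25
Deli sandwich $7.44: hot prepared food → 9.5% → $0.71
Noise-cancelling headphones $213.03: consumer electronics → 10% → $21.30
Laundry detergent $23.63: all other goods → 3.25% → $0.77
Sparkling wine $24.22: alcohol, buyer-exempt → 0% → $0.00
Hard cider (6-pack) $15.33: alcohol, buyer-exempt → 0% → $0.00
Bananas (3 lb) $3.23: unprepared food, buyer-exempt → 0% → $0.00
Sushi platter $12.13: hot prepared food → 9.5% → $1.15
Total tax = $0.25 + $0.71 + $21.30 + $0.77 + $1.15 = $24.18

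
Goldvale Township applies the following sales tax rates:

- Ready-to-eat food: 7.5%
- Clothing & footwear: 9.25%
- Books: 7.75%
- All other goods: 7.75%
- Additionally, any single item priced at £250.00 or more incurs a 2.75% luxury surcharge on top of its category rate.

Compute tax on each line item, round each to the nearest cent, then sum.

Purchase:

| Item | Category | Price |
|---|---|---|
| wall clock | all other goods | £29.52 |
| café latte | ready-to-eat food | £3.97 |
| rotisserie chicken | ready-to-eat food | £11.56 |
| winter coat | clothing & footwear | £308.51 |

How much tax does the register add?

Wall clock £29.52: all other goods → 7.75% → £2.29
Café latte £3.97: ready-to-eat food → 7.5% → £0.30
Rotisserie chicken £11.56: ready-to-eat food → 7.5% → £0.87
Winter coat £308.51: clothing & footwear → 9.25% + 2.75% surcharge = 12% → £37.02
Total tax = £2.29 + £0.30 + £0.87 + £37.02 = £40.48

£40.48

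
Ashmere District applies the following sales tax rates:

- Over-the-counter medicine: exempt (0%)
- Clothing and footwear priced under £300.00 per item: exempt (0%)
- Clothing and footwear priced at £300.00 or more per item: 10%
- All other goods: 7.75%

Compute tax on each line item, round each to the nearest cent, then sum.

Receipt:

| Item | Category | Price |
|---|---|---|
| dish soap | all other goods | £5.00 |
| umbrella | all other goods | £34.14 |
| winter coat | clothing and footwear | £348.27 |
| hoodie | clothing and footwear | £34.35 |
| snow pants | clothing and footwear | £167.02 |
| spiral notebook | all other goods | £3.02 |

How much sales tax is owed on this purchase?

£38.10

Dish soap £5.00: all other goods → 7.75% → £0.39
Umbrella £34.14: all other goods → 7.75% → £2.65
Winter coat £348.27: clothing and footwear, £300.00 or more → 10% → £34.83
Hoodie £34.35: clothing and footwear, under £300.00 → 0% → £0.00
Snow pants £167.02: clothing and footwear, under £300.00 → 0% → £0.00
Spiral notebook £3.02: all other goods → 7.75% → £0.23
Total tax = £0.39 + £2.65 + £34.83 + £0.23 = £38.10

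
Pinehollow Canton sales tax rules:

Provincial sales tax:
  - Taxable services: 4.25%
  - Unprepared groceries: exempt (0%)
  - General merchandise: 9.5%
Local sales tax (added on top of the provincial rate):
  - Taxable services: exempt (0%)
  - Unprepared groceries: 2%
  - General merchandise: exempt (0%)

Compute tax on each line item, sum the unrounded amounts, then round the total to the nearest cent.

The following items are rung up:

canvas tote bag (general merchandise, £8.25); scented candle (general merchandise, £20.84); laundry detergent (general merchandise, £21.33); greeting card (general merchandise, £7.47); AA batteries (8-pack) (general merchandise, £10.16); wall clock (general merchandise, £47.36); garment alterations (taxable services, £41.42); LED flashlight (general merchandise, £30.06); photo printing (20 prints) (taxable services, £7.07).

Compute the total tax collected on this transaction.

£15.88

Canvas tote bag £8.25: general merchandise → 9.5% + 0% local = 9.5% → £0.78375
Scented candle £20.84: general merchandise → 9.5% + 0% local = 9.5% → £1.9798
Laundry detergent £21.33: general merchandise → 9.5% + 0% local = 9.5% → £2.02635
Greeting card £7.47: general merchandise → 9.5% + 0% local = 9.5% → £0.70965
AA batteries (8-pack) £10.16: general merchandise → 9.5% + 0% local = 9.5% → £0.9652
Wall clock £47.36: general merchandise → 9.5% + 0% local = 9.5% → £4.4992
Garment alterations £41.42: taxable services → 4.25% + 0% local = 4.25% → £1.76035
LED flashlight £30.06: general merchandise → 9.5% + 0% local = 9.5% → £2.8557
Photo printing (20 prints) £7.07: taxable services → 4.25% + 0% local = 4.25% → £0.300475
Unrounded tax sum = £15.880475 → £15.88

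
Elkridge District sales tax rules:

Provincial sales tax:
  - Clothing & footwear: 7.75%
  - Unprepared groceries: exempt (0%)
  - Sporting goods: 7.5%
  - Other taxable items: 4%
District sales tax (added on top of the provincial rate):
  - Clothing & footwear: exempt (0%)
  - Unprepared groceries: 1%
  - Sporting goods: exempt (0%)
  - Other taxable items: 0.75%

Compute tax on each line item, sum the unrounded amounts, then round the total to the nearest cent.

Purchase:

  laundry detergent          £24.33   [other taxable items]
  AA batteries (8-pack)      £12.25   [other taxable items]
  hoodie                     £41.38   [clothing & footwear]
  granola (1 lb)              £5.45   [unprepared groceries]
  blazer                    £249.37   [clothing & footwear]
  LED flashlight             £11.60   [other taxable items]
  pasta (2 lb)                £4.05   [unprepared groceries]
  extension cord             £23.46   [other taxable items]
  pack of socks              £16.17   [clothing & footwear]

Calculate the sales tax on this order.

£27.28

Laundry detergent £24.33: other taxable items → 4% + 0.75% district = 4.75% → £1.155675
AA batteries (8-pack) £12.25: other taxable items → 4% + 0.75% district = 4.75% → £0.581875
Hoodie £41.38: clothing & footwear → 7.75% + 0% district = 7.75% → £3.20695
Granola (1 lb) £5.45: unprepared groceries → 0% + 1% district = 1% → £0.0545
Blazer £249.37: clothing & footwear → 7.75% + 0% district = 7.75% → £19.326175
LED flashlight £11.60: other taxable items → 4% + 0.75% district = 4.75% → £0.551
Pasta (2 lb) £4.05: unprepared groceries → 0% + 1% district = 1% → £0.0405
Extension cord £23.46: other taxable items → 4% + 0.75% district = 4.75% → £1.11435
Pack of socks £16.17: clothing & footwear → 7.75% + 0% district = 7.75% → £1.253175
Unrounded tax sum = £27.2842 → £27.28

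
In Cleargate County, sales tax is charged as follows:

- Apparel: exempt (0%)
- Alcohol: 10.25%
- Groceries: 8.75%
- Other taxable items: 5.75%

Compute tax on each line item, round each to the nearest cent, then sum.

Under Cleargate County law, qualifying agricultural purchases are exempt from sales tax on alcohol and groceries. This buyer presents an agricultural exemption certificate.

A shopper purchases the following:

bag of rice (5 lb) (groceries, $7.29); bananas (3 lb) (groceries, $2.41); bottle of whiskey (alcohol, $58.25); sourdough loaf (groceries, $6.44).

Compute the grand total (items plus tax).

$74.39

Bag of rice (5 lb) $7.29: groceries, buyer-exempt → 0% → $0.00
Bananas (3 lb) $2.41: groceries, buyer-exempt → 0% → $0.00
Bottle of whiskey $58.25: alcohol, buyer-exempt → 0% → $0.00
Sourdough loaf $6.44: groceries, buyer-exempt → 0% → $0.00
Subtotal = $74.39; tax = $0.00; total due = $74.39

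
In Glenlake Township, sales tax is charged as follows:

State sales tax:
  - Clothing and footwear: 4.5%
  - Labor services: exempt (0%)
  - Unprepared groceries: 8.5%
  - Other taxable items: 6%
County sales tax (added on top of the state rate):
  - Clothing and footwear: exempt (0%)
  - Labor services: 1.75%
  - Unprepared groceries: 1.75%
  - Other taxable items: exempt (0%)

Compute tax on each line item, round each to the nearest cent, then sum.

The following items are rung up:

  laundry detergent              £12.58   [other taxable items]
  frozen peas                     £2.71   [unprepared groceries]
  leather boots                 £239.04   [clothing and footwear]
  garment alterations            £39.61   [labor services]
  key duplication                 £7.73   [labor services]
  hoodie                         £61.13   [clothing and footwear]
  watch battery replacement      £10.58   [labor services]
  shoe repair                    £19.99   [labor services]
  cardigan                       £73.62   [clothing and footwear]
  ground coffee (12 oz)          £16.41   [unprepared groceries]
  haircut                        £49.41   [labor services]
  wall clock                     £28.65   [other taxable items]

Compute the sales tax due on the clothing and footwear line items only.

£16.82

Leather boots £239.04: clothing and footwear → 4.5% + 0% county = 4.5% → £10.76
Hoodie £61.13: clothing and footwear → 4.5% + 0% county = 4.5% → £2.75
Cardigan £73.62: clothing and footwear → 4.5% + 0% county = 4.5% → £3.31
Tax on clothing and footwear = £10.76 + £2.75 + £3.31 = £16.82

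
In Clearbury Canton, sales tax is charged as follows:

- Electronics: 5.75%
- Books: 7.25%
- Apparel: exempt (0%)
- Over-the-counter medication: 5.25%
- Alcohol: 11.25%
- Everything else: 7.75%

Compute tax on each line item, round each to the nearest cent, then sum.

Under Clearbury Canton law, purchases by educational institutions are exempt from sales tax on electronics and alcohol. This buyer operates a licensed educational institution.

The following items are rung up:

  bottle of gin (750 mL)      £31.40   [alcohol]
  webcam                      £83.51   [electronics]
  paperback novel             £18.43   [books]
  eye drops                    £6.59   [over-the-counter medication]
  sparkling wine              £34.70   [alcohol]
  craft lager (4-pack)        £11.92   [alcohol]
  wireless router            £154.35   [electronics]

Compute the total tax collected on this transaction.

£1.69

Bottle of gin (750 mL) £31.40: alcohol, buyer-exempt → 0% → £0.00
Webcam £83.51: electronics, buyer-exempt → 0% → £0.00
Paperback novel £18.43: books → 7.25% → £1.34
Eye drops £6.59: over-the-counter medication → 5.25% → £0.35
Sparkling wine £34.70: alcohol, buyer-exempt → 0% → £0.00
Craft lager (4-pack) £11.92: alcohol, buyer-exempt → 0% → £0.00
Wireless router £154.35: electronics, buyer-exempt → 0% → £0.00
Total tax = £1.34 + £0.35 = £1.69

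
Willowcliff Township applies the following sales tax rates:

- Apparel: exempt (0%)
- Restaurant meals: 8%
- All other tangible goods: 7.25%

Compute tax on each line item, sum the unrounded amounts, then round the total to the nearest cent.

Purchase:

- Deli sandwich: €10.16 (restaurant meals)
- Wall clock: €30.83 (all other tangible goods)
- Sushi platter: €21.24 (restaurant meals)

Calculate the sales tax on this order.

Deli sandwich €10.16: restaurant meals → 8% → €0.8128
Wall clock €30.83: all other tangible goods → 7.25% → €2.235175
Sushi platter €21.24: restaurant meals → 8% → €1.6992
Unrounded tax sum = €4.747175 → €4.75

€4.75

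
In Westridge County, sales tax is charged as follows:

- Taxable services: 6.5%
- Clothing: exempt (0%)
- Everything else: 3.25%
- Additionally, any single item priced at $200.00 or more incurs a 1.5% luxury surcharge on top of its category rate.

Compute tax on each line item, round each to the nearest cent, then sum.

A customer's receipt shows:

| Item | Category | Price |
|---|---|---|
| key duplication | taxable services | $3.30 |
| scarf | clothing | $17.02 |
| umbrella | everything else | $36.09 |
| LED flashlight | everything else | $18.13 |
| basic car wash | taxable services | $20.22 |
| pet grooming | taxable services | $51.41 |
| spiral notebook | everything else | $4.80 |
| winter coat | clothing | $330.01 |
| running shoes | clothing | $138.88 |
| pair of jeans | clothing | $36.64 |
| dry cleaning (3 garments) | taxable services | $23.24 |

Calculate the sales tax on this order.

Key duplication $3.30: taxable services → 6.5% → $0.21
Scarf $17.02: clothing → 0% → $0.00
Umbrella $36.09: everything else → 3.25% → $1.17
LED flashlight $18.13: everything else → 3.25% → $0.59
Basic car wash $20.22: taxable services → 6.5% → $1.31
Pet grooming $51.41: taxable services → 6.5% → $3.34
Spiral notebook $4.80: everything else → 3.25% → $0.16
Winter coat $330.01: clothing → 0% + 1.5% surcharge = 1.5% → $4.95
Running shoes $138.88: clothing → 0% → $0.00
Pair of jeans $36.64: clothing → 0% → $0.00
Dry cleaning (3 garments) $23.24: taxable services → 6.5% → $1.51
Total tax = $0.21 + $1.17 + $0.59 + $1.31 + $3.34 + $0.16 + $4.95 + $1.51 = $13.24

$13.24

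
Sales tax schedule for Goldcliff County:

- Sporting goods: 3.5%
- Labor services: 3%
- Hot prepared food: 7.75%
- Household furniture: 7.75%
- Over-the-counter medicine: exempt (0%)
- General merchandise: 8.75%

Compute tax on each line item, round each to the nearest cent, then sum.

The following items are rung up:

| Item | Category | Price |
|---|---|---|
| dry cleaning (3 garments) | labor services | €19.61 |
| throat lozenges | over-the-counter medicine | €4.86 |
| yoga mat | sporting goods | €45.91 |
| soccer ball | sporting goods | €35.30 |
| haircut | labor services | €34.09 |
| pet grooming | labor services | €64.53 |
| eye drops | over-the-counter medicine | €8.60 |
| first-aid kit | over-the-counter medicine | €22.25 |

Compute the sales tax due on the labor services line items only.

€3.55

Dry cleaning (3 garments) €19.61: labor services → 3% → €0.59
Haircut €34.09: labor services → 3% → €1.02
Pet grooming €64.53: labor services → 3% → €1.94
Tax on labor services = €0.59 + €1.02 + €1.94 = €3.55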